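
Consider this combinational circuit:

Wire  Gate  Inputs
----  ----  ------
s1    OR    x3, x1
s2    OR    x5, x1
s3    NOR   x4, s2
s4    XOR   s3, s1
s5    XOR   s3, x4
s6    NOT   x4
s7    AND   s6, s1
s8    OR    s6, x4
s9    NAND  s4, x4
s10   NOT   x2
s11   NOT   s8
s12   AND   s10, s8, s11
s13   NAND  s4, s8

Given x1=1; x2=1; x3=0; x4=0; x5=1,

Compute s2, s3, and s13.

s1 = x3 OR x1 = 0 OR 1 = 1
s2 = x5 OR x1 = 1 OR 1 = 1
s3 = x4 NOR s2 = 0 NOR 1 = 0
s4 = s3 XOR s1 = 0 XOR 1 = 1
s6 = NOT x4 = NOT 0 = 1
s8 = s6 OR x4 = 1 OR 0 = 1
s13 = s4 NAND s8 = 1 NAND 1 = 0

s2 = 1  s3 = 0  s13 = 0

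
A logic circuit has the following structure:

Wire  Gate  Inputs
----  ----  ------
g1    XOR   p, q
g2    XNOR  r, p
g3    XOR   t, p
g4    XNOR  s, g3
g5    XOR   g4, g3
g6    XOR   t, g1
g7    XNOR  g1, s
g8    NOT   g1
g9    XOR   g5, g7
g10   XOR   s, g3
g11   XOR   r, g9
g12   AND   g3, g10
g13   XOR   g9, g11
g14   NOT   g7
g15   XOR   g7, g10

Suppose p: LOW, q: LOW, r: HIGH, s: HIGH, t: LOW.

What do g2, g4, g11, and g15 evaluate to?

g2 = LOW, g4 = LOW, g11 = HIGH, g15 = HIGH

g1 = p XOR q = LOW XOR LOW = LOW
g2 = r XNOR p = HIGH XNOR LOW = LOW
g3 = t XOR p = LOW XOR LOW = LOW
g4 = s XNOR g3 = HIGH XNOR LOW = LOW
g5 = g4 XOR g3 = LOW XOR LOW = LOW
g7 = g1 XNOR s = LOW XNOR HIGH = LOW
g9 = g5 XOR g7 = LOW XOR LOW = LOW
g10 = s XOR g3 = HIGH XOR LOW = HIGH
g11 = r XOR g9 = HIGH XOR LOW = HIGH
g15 = g7 XOR g10 = LOW XOR HIGH = HIGH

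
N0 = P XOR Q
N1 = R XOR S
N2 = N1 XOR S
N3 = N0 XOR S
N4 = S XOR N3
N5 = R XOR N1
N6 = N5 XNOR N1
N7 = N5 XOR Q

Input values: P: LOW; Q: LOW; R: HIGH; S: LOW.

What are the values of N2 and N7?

N1 = R XOR S = HIGH XOR LOW = HIGH
N2 = N1 XOR S = HIGH XOR LOW = HIGH
N5 = R XOR N1 = HIGH XOR HIGH = LOW
N7 = N5 XOR Q = LOW XOR LOW = LOW

N2 = HIGH, N7 = LOW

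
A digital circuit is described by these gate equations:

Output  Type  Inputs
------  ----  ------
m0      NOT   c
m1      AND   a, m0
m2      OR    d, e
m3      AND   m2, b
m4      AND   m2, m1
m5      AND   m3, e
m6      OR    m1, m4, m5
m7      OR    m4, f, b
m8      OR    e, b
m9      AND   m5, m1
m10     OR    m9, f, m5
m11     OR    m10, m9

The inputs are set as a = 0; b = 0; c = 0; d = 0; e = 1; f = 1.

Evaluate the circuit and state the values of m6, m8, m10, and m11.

m0 = NOT c = NOT 0 = 1
m1 = a AND m0 = 0 AND 1 = 0
m2 = d OR e = 0 OR 1 = 1
m3 = m2 AND b = 1 AND 0 = 0
m4 = m2 AND m1 = 1 AND 0 = 0
m5 = m3 AND e = 0 AND 1 = 0
m6 = m1 OR m4 OR m5 = 0 OR 0 OR 0 = 0
m8 = e OR b = 1 OR 0 = 1
m9 = m5 AND m1 = 0 AND 0 = 0
m10 = m9 OR f OR m5 = 0 OR 1 OR 0 = 1
m11 = m10 OR m9 = 1 OR 0 = 1

m6 = 0  m8 = 1  m10 = 1  m11 = 1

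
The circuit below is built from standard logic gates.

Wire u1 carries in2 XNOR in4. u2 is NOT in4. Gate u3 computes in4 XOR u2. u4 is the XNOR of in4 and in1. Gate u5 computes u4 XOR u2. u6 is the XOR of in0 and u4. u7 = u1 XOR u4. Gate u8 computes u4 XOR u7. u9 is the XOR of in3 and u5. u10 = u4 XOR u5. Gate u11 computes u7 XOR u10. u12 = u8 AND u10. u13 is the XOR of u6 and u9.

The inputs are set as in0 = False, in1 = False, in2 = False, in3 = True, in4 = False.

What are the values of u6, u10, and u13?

u6 = True, u10 = True, u13 = False

u2 = NOT in4 = NOT False = True
u4 = in4 XNOR in1 = False XNOR False = True
u5 = u4 XOR u2 = True XOR True = False
u6 = in0 XOR u4 = False XOR True = True
u9 = in3 XOR u5 = True XOR False = True
u10 = u4 XOR u5 = True XOR False = True
u13 = u6 XOR u9 = True XOR True = False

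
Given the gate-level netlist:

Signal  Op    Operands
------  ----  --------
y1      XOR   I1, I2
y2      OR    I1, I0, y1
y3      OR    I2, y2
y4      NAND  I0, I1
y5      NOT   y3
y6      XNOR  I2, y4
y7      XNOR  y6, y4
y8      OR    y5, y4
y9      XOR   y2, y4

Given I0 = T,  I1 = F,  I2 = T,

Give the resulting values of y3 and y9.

y1 = I1 XOR I2 = F XOR T = T
y2 = I1 OR I0 OR y1 = F OR T OR T = T
y3 = I2 OR y2 = T OR T = T
y4 = I0 NAND I1 = T NAND F = T
y9 = y2 XOR y4 = T XOR T = F

y3 = T; y9 = F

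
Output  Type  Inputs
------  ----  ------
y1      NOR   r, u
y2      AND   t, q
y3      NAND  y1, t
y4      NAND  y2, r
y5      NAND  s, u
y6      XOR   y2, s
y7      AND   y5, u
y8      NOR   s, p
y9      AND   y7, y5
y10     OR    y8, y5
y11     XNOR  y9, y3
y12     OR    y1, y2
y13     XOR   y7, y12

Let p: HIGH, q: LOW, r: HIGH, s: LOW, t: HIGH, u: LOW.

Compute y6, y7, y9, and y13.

y6 = LOW, y7 = LOW, y9 = LOW, y13 = LOW

y1 = r NOR u = HIGH NOR LOW = LOW
y2 = t AND q = HIGH AND LOW = LOW
y5 = s NAND u = LOW NAND LOW = HIGH
y6 = y2 XOR s = LOW XOR LOW = LOW
y7 = y5 AND u = HIGH AND LOW = LOW
y9 = y7 AND y5 = LOW AND HIGH = LOW
y12 = y1 OR y2 = LOW OR LOW = LOW
y13 = y7 XOR y12 = LOW XOR LOW = LOW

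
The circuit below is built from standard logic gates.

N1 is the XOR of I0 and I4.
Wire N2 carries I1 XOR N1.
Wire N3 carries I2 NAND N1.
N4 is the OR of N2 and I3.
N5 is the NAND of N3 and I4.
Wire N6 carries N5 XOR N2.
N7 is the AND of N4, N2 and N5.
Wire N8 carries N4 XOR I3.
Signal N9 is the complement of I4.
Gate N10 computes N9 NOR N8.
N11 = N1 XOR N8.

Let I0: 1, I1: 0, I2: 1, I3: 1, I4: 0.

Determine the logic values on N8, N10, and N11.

N8 = 0, N10 = 0, N11 = 1

N1 = I0 XOR I4 = 1 XOR 0 = 1
N2 = I1 XOR N1 = 0 XOR 1 = 1
N4 = N2 OR I3 = 1 OR 1 = 1
N8 = N4 XOR I3 = 1 XOR 1 = 0
N9 = NOT I4 = NOT 0 = 1
N10 = N9 NOR N8 = 1 NOR 0 = 0
N11 = N1 XOR N8 = 1 XOR 0 = 1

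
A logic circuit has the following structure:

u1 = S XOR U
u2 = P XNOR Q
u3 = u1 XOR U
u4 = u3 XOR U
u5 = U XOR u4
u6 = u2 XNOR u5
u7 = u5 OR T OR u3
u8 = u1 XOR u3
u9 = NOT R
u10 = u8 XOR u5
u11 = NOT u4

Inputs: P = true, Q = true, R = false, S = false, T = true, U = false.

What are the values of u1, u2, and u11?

u1 = false, u2 = true, u11 = true

u1 = S XOR U = false XOR false = false
u2 = P XNOR Q = true XNOR true = true
u3 = u1 XOR U = false XOR false = false
u4 = u3 XOR U = false XOR false = false
u11 = NOT u4 = NOT false = true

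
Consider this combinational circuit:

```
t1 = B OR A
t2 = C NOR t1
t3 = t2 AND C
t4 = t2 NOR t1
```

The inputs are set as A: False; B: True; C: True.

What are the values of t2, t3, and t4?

t1 = B OR A = True OR False = True
t2 = C NOR t1 = True NOR True = False
t3 = t2 AND C = False AND True = False
t4 = t2 NOR t1 = False NOR True = False

t2 = False  t3 = False  t4 = False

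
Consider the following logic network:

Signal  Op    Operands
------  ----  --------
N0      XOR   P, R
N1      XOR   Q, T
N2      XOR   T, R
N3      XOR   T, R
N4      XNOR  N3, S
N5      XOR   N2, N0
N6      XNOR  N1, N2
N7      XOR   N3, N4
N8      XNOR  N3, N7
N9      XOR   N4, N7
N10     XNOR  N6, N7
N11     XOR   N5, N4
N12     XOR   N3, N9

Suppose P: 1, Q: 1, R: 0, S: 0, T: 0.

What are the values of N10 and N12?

N10 = 0, N12 = 0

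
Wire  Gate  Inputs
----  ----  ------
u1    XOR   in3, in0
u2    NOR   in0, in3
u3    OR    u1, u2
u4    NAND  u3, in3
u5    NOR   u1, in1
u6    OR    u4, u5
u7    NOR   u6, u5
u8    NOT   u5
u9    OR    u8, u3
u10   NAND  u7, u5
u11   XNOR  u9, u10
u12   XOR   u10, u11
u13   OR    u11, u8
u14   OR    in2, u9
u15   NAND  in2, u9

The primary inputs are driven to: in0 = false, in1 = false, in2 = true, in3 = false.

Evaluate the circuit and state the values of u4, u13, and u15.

u4 = true; u13 = true; u15 = false

u1 = in3 XOR in0 = false XOR false = false
u2 = in0 NOR in3 = false NOR false = true
u3 = u1 OR u2 = false OR true = true
u4 = u3 NAND in3 = true NAND false = true
u5 = u1 NOR in1 = false NOR false = true
u6 = u4 OR u5 = true OR true = true
u7 = u6 NOR u5 = true NOR true = false
u8 = NOT u5 = NOT true = false
u9 = u8 OR u3 = false OR true = true
u10 = u7 NAND u5 = false NAND true = true
u11 = u9 XNOR u10 = true XNOR true = true
u13 = u11 OR u8 = true OR false = true
u15 = in2 NAND u9 = true NAND true = false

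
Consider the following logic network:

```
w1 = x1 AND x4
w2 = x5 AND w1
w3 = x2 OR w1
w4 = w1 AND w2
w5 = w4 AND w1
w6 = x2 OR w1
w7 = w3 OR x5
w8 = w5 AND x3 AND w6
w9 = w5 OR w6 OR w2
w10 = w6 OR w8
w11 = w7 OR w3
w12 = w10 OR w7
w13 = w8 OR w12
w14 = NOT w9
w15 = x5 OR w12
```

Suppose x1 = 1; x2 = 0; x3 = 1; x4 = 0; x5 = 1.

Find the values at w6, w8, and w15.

w1 = x1 AND x4 = 1 AND 0 = 0
w2 = x5 AND w1 = 1 AND 0 = 0
w3 = x2 OR w1 = 0 OR 0 = 0
w4 = w1 AND w2 = 0 AND 0 = 0
w5 = w4 AND w1 = 0 AND 0 = 0
w6 = x2 OR w1 = 0 OR 0 = 0
w7 = w3 OR x5 = 0 OR 1 = 1
w8 = w5 AND x3 AND w6 = 0 AND 1 AND 0 = 0
w10 = w6 OR w8 = 0 OR 0 = 0
w12 = w10 OR w7 = 0 OR 1 = 1
w15 = x5 OR w12 = 1 OR 1 = 1

w6 = 0, w8 = 0, w15 = 1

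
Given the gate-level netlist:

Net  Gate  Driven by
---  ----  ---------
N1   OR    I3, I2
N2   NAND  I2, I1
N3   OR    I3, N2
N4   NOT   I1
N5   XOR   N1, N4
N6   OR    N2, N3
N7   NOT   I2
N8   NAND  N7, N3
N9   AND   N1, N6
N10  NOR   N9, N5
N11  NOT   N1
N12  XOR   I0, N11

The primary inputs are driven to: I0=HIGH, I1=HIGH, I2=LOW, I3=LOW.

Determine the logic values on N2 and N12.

N2 = HIGH, N12 = LOW

N1 = I3 OR I2 = LOW OR LOW = LOW
N2 = I2 NAND I1 = LOW NAND HIGH = HIGH
N11 = NOT N1 = NOT LOW = HIGH
N12 = I0 XOR N11 = HIGH XOR HIGH = LOW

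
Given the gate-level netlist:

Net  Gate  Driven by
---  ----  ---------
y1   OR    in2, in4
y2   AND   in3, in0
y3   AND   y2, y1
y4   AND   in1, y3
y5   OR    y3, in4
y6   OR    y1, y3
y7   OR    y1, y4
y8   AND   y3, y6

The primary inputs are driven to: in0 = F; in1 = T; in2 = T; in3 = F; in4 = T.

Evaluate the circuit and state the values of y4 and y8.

y1 = in2 OR in4 = T OR T = T
y2 = in3 AND in0 = F AND F = F
y3 = y2 AND y1 = F AND T = F
y4 = in1 AND y3 = T AND F = F
y6 = y1 OR y3 = T OR F = T
y8 = y3 AND y6 = F AND T = F

y4 = F, y8 = F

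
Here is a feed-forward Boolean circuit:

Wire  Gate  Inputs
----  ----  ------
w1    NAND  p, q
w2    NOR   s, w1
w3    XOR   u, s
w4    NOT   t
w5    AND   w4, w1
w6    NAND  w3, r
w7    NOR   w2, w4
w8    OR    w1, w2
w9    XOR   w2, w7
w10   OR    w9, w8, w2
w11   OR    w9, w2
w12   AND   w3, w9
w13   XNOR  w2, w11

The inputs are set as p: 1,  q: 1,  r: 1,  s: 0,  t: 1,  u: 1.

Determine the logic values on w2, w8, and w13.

w2 = 1  w8 = 1  w13 = 1

w1 = p NAND q = 1 NAND 1 = 0
w2 = s NOR w1 = 0 NOR 0 = 1
w4 = NOT t = NOT 1 = 0
w7 = w2 NOR w4 = 1 NOR 0 = 0
w8 = w1 OR w2 = 0 OR 1 = 1
w9 = w2 XOR w7 = 1 XOR 0 = 1
w11 = w9 OR w2 = 1 OR 1 = 1
w13 = w2 XNOR w11 = 1 XNOR 1 = 1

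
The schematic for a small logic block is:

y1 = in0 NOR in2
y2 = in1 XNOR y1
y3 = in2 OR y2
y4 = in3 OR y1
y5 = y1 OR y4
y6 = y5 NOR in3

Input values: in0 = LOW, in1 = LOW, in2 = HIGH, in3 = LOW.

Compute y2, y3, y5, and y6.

y1 = in0 NOR in2 = LOW NOR HIGH = LOW
y2 = in1 XNOR y1 = LOW XNOR LOW = HIGH
y3 = in2 OR y2 = HIGH OR HIGH = HIGH
y4 = in3 OR y1 = LOW OR LOW = LOW
y5 = y1 OR y4 = LOW OR LOW = LOW
y6 = y5 NOR in3 = LOW NOR LOW = HIGH

y2 = HIGH, y3 = HIGH, y5 = LOW, y6 = HIGH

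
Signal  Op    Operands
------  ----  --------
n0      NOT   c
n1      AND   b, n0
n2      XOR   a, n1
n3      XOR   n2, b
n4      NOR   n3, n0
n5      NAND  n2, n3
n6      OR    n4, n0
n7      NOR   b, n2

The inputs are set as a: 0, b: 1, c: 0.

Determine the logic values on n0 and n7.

n0 = 1, n7 = 0

n0 = NOT c = NOT 0 = 1
n1 = b AND n0 = 1 AND 1 = 1
n2 = a XOR n1 = 0 XOR 1 = 1
n7 = b NOR n2 = 1 NOR 1 = 0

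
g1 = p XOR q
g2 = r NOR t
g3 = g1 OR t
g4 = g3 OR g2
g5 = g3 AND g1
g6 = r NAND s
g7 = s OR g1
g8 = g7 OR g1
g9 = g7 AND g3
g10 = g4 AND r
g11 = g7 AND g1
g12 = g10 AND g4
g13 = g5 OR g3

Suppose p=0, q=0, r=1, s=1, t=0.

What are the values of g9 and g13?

g1 = p XOR q = 0 XOR 0 = 0
g3 = g1 OR t = 0 OR 0 = 0
g5 = g3 AND g1 = 0 AND 0 = 0
g7 = s OR g1 = 1 OR 0 = 1
g9 = g7 AND g3 = 1 AND 0 = 0
g13 = g5 OR g3 = 0 OR 0 = 0

g9 = 0  g13 = 0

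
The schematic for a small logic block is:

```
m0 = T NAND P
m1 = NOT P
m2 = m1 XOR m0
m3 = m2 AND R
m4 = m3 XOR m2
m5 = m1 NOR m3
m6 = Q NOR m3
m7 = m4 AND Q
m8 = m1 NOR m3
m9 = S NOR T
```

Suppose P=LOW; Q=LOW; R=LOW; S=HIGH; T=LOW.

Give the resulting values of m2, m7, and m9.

m2 = LOW, m7 = LOW, m9 = LOW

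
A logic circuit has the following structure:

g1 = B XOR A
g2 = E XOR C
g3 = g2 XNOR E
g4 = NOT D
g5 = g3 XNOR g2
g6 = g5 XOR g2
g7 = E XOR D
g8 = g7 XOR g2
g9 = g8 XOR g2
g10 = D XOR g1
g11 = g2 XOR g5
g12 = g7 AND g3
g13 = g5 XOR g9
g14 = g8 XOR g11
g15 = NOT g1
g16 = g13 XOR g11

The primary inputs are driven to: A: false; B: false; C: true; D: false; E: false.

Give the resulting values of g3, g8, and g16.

g3 = false  g8 = true  g16 = true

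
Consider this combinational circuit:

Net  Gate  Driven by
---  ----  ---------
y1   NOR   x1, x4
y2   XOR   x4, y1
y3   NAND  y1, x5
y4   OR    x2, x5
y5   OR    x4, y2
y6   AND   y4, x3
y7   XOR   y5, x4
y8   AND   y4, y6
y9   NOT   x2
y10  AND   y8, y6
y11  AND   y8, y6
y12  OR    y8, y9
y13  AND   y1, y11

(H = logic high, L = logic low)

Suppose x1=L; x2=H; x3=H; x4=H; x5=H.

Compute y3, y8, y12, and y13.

y1 = x1 NOR x4 = L NOR H = L
y3 = y1 NAND x5 = L NAND H = H
y4 = x2 OR x5 = H OR H = H
y6 = y4 AND x3 = H AND H = H
y8 = y4 AND y6 = H AND H = H
y9 = NOT x2 = NOT H = L
y11 = y8 AND y6 = H AND H = H
y12 = y8 OR y9 = H OR L = H
y13 = y1 AND y11 = L AND H = L

y3 = H, y8 = H, y12 = H, y13 = L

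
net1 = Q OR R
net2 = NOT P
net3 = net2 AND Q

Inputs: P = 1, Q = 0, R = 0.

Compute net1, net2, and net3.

net1 = 0  net2 = 0  net3 = 0

net1 = Q OR R = 0 OR 0 = 0
net2 = NOT P = NOT 1 = 0
net3 = net2 AND Q = 0 AND 0 = 0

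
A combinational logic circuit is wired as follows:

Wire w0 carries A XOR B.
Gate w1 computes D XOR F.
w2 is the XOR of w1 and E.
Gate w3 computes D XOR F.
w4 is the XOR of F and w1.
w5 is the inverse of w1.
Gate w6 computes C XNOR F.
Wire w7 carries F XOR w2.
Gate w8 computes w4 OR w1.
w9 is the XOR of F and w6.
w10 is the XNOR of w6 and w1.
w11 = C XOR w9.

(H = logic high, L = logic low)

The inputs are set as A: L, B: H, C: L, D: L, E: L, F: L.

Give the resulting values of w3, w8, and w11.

w3 = L, w8 = L, w11 = H

w1 = D XOR F = L XOR L = L
w3 = D XOR F = L XOR L = L
w4 = F XOR w1 = L XOR L = L
w6 = C XNOR F = L XNOR L = H
w8 = w4 OR w1 = L OR L = L
w9 = F XOR w6 = L XOR H = H
w11 = C XOR w9 = L XOR H = H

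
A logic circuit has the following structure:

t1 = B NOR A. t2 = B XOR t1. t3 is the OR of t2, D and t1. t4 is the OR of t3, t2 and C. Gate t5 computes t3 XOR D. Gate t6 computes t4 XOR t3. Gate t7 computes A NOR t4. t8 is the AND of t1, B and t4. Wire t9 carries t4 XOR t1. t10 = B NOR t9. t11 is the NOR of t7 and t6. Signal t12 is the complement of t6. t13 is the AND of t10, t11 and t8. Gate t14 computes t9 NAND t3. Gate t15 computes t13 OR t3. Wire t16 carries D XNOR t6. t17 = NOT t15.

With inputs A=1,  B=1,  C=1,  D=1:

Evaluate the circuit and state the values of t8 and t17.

t1 = B NOR A = 1 NOR 1 = 0
t2 = B XOR t1 = 1 XOR 0 = 1
t3 = t2 OR D OR t1 = 1 OR 1 OR 0 = 1
t4 = t3 OR t2 OR C = 1 OR 1 OR 1 = 1
t6 = t4 XOR t3 = 1 XOR 1 = 0
t7 = A NOR t4 = 1 NOR 1 = 0
t8 = t1 AND B AND t4 = 0 AND 1 AND 1 = 0
t9 = t4 XOR t1 = 1 XOR 0 = 1
t10 = B NOR t9 = 1 NOR 1 = 0
t11 = t7 NOR t6 = 0 NOR 0 = 1
t13 = t10 AND t11 AND t8 = 0 AND 1 AND 0 = 0
t15 = t13 OR t3 = 0 OR 1 = 1
t17 = NOT t15 = NOT 1 = 0

t8 = 0; t17 = 0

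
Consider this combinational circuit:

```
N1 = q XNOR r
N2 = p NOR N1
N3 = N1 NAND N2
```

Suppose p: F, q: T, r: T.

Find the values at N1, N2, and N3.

N1 = T, N2 = F, N3 = T

N1 = q XNOR r = T XNOR T = T
N2 = p NOR N1 = F NOR T = F
N3 = N1 NAND N2 = T NAND F = T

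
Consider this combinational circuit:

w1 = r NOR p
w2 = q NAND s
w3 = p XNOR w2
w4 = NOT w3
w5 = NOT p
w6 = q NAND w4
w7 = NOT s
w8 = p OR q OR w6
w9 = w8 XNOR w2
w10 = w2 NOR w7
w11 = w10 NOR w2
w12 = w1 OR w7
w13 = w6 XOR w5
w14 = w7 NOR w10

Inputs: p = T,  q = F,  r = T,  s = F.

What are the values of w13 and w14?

w13 = T, w14 = F

w2 = q NAND s = F NAND F = T
w3 = p XNOR w2 = T XNOR T = T
w4 = NOT w3 = NOT T = F
w5 = NOT p = NOT T = F
w6 = q NAND w4 = F NAND F = T
w7 = NOT s = NOT F = T
w10 = w2 NOR w7 = T NOR T = F
w13 = w6 XOR w5 = T XOR F = T
w14 = w7 NOR w10 = T NOR F = F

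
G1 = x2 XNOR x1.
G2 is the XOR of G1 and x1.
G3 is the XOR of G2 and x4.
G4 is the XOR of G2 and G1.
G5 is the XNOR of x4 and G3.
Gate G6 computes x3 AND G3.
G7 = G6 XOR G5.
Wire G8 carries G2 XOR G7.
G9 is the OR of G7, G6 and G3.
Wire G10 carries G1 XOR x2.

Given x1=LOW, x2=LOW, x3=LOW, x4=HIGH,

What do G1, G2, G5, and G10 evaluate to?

G1 = HIGH; G2 = HIGH; G5 = LOW; G10 = HIGH

G1 = x2 XNOR x1 = LOW XNOR LOW = HIGH
G2 = G1 XOR x1 = HIGH XOR LOW = HIGH
G3 = G2 XOR x4 = HIGH XOR HIGH = LOW
G5 = x4 XNOR G3 = HIGH XNOR LOW = LOW
G10 = G1 XOR x2 = HIGH XOR LOW = HIGH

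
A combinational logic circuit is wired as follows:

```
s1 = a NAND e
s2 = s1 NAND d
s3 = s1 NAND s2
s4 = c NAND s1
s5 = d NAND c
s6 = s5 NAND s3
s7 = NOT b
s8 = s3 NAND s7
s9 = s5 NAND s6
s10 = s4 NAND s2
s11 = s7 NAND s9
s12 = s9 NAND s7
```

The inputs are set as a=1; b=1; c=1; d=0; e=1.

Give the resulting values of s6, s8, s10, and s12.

s1 = a NAND e = 1 NAND 1 = 0
s2 = s1 NAND d = 0 NAND 0 = 1
s3 = s1 NAND s2 = 0 NAND 1 = 1
s4 = c NAND s1 = 1 NAND 0 = 1
s5 = d NAND c = 0 NAND 1 = 1
s6 = s5 NAND s3 = 1 NAND 1 = 0
s7 = NOT b = NOT 1 = 0
s8 = s3 NAND s7 = 1 NAND 0 = 1
s9 = s5 NAND s6 = 1 NAND 0 = 1
s10 = s4 NAND s2 = 1 NAND 1 = 0
s12 = s9 NAND s7 = 1 NAND 0 = 1

s6 = 0; s8 = 1; s10 = 0; s12 = 1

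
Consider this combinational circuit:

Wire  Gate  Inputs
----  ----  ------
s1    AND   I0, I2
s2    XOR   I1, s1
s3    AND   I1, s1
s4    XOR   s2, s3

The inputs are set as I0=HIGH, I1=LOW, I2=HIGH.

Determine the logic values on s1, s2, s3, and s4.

s1 = HIGH  s2 = HIGH  s3 = LOW  s4 = HIGH

s1 = I0 AND I2 = HIGH AND HIGH = HIGH
s2 = I1 XOR s1 = LOW XOR HIGH = HIGH
s3 = I1 AND s1 = LOW AND HIGH = LOW
s4 = s2 XOR s3 = HIGH XOR LOW = HIGH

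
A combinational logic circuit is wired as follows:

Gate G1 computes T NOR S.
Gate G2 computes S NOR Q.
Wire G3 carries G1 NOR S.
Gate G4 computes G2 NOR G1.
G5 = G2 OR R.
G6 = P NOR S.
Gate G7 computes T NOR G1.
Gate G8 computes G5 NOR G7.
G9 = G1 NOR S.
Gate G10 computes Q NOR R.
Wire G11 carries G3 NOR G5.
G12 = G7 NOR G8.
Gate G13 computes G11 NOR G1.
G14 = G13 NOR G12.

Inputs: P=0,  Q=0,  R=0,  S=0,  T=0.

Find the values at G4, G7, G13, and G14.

G1 = T NOR S = 0 NOR 0 = 1
G2 = S NOR Q = 0 NOR 0 = 1
G3 = G1 NOR S = 1 NOR 0 = 0
G4 = G2 NOR G1 = 1 NOR 1 = 0
G5 = G2 OR R = 1 OR 0 = 1
G7 = T NOR G1 = 0 NOR 1 = 0
G8 = G5 NOR G7 = 1 NOR 0 = 0
G11 = G3 NOR G5 = 0 NOR 1 = 0
G12 = G7 NOR G8 = 0 NOR 0 = 1
G13 = G11 NOR G1 = 0 NOR 1 = 0
G14 = G13 NOR G12 = 0 NOR 1 = 0

G4 = 0  G7 = 0  G13 = 0  G14 = 0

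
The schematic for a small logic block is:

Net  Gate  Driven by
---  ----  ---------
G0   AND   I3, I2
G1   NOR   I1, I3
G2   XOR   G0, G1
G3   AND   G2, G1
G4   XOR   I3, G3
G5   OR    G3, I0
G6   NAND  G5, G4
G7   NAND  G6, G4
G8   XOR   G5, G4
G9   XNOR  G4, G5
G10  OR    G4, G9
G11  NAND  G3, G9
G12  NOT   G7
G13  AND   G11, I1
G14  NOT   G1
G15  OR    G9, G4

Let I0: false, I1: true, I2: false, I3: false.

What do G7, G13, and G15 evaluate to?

G7 = true; G13 = true; G15 = true

G0 = I3 AND I2 = false AND false = false
G1 = I1 NOR I3 = true NOR false = false
G2 = G0 XOR G1 = false XOR false = false
G3 = G2 AND G1 = false AND false = false
G4 = I3 XOR G3 = false XOR false = false
G5 = G3 OR I0 = false OR false = false
G6 = G5 NAND G4 = false NAND false = true
G7 = G6 NAND G4 = true NAND false = true
G9 = G4 XNOR G5 = false XNOR false = true
G11 = G3 NAND G9 = false NAND true = true
G13 = G11 AND I1 = true AND true = true
G15 = G9 OR G4 = true OR false = true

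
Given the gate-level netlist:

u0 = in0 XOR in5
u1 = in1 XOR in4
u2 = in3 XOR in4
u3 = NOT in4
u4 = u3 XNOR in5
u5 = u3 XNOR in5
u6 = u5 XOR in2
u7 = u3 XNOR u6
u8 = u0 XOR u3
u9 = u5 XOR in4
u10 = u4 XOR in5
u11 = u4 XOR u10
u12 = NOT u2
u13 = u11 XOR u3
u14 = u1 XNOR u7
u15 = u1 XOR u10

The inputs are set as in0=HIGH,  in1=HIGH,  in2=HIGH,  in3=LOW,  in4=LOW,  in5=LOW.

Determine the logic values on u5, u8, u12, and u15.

u5 = LOW; u8 = LOW; u12 = HIGH; u15 = HIGH

u0 = in0 XOR in5 = HIGH XOR LOW = HIGH
u1 = in1 XOR in4 = HIGH XOR LOW = HIGH
u2 = in3 XOR in4 = LOW XOR LOW = LOW
u3 = NOT in4 = NOT LOW = HIGH
u4 = u3 XNOR in5 = HIGH XNOR LOW = LOW
u5 = u3 XNOR in5 = HIGH XNOR LOW = LOW
u8 = u0 XOR u3 = HIGH XOR HIGH = LOW
u10 = u4 XOR in5 = LOW XOR LOW = LOW
u12 = NOT u2 = NOT LOW = HIGH
u15 = u1 XOR u10 = HIGH XOR LOW = HIGH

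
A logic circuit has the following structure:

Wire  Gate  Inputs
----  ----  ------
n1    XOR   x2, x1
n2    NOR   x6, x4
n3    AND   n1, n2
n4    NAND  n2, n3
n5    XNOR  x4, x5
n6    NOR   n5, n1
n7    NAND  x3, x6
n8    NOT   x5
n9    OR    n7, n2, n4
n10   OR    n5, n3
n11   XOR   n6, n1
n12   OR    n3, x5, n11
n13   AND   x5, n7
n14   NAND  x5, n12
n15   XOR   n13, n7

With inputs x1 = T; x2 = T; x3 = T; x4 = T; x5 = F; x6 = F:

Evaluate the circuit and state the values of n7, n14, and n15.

n7 = T, n14 = T, n15 = T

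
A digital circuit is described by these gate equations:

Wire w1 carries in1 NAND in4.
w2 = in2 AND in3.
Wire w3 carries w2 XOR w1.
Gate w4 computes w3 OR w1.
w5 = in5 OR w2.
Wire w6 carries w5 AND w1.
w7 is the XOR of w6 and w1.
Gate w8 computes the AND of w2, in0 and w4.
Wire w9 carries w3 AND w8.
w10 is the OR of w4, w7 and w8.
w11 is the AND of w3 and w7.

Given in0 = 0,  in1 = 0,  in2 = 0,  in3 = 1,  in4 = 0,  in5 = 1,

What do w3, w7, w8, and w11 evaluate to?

w3 = 1, w7 = 0, w8 = 0, w11 = 0

w1 = in1 NAND in4 = 0 NAND 0 = 1
w2 = in2 AND in3 = 0 AND 1 = 0
w3 = w2 XOR w1 = 0 XOR 1 = 1
w4 = w3 OR w1 = 1 OR 1 = 1
w5 = in5 OR w2 = 1 OR 0 = 1
w6 = w5 AND w1 = 1 AND 1 = 1
w7 = w6 XOR w1 = 1 XOR 1 = 0
w8 = w2 AND in0 AND w4 = 0 AND 0 AND 1 = 0
w11 = w3 AND w7 = 1 AND 0 = 0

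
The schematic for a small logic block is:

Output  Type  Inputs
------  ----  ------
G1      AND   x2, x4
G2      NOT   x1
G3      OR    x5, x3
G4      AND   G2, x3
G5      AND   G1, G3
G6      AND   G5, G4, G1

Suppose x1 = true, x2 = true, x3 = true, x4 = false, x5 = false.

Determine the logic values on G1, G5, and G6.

G1 = x2 AND x4 = true AND false = false
G2 = NOT x1 = NOT true = false
G3 = x5 OR x3 = false OR true = true
G4 = G2 AND x3 = false AND true = false
G5 = G1 AND G3 = false AND true = false
G6 = G5 AND G4 AND G1 = false AND false AND false = false

G1 = false  G5 = false  G6 = false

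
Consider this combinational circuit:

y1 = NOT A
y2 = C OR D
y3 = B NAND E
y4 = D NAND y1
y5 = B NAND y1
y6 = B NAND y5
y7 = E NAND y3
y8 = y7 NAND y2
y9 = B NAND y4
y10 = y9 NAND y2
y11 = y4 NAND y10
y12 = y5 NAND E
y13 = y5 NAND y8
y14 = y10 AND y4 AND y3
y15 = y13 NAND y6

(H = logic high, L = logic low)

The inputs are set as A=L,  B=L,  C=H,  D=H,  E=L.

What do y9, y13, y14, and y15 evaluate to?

y9 = H, y13 = H, y14 = L, y15 = L

y1 = NOT A = NOT L = H
y2 = C OR D = H OR H = H
y3 = B NAND E = L NAND L = H
y4 = D NAND y1 = H NAND H = L
y5 = B NAND y1 = L NAND H = H
y6 = B NAND y5 = L NAND H = H
y7 = E NAND y3 = L NAND H = H
y8 = y7 NAND y2 = H NAND H = L
y9 = B NAND y4 = L NAND L = H
y10 = y9 NAND y2 = H NAND H = L
y13 = y5 NAND y8 = H NAND L = H
y14 = y10 AND y4 AND y3 = L AND L AND H = L
y15 = y13 NAND y6 = H NAND H = L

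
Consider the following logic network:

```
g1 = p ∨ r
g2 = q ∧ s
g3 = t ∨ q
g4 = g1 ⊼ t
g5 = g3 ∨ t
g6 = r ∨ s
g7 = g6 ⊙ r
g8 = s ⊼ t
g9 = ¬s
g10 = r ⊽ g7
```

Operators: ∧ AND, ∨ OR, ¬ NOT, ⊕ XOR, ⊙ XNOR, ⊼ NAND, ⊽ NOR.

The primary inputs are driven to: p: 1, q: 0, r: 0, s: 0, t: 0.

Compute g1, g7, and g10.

g1 = 1; g7 = 1; g10 = 0

g1 = p OR r = 1 OR 0 = 1
g6 = r OR s = 0 OR 0 = 0
g7 = g6 XNOR r = 0 XNOR 0 = 1
g10 = r NOR g7 = 0 NOR 1 = 0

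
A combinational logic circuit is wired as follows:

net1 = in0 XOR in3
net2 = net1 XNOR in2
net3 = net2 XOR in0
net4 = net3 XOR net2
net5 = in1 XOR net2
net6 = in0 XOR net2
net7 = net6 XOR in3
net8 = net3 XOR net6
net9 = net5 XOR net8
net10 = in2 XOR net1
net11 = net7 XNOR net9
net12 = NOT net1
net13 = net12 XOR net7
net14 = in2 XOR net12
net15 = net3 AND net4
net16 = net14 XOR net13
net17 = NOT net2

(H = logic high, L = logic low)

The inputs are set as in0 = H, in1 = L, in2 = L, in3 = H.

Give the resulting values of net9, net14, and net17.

net9 = H  net14 = H  net17 = L

net1 = in0 XOR in3 = H XOR H = L
net2 = net1 XNOR in2 = L XNOR L = H
net3 = net2 XOR in0 = H XOR H = L
net5 = in1 XOR net2 = L XOR H = H
net6 = in0 XOR net2 = H XOR H = L
net8 = net3 XOR net6 = L XOR L = L
net9 = net5 XOR net8 = H XOR L = H
net12 = NOT net1 = NOT L = H
net14 = in2 XOR net12 = L XOR H = H
net17 = NOT net2 = NOT H = L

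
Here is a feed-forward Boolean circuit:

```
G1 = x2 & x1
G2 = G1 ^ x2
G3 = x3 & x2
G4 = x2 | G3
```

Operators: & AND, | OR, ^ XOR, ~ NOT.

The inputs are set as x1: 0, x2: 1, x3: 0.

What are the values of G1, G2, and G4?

G1 = 0  G2 = 1  G4 = 1

G1 = x2 AND x1 = 1 AND 0 = 0
G2 = G1 XOR x2 = 0 XOR 1 = 1
G3 = x3 AND x2 = 0 AND 1 = 0
G4 = x2 OR G3 = 1 OR 0 = 1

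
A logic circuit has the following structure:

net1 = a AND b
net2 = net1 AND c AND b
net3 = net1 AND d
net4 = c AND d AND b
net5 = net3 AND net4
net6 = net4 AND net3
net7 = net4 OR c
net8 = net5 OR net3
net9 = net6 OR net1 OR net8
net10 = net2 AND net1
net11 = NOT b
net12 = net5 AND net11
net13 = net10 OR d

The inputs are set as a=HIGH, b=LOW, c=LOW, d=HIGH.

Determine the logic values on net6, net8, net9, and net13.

net1 = a AND b = HIGH AND LOW = LOW
net2 = net1 AND c AND b = LOW AND LOW AND LOW = LOW
net3 = net1 AND d = LOW AND HIGH = LOW
net4 = c AND d AND b = LOW AND HIGH AND LOW = LOW
net5 = net3 AND net4 = LOW AND LOW = LOW
net6 = net4 AND net3 = LOW AND LOW = LOW
net8 = net5 OR net3 = LOW OR LOW = LOW
net9 = net6 OR net1 OR net8 = LOW OR LOW OR LOW = LOW
net10 = net2 AND net1 = LOW AND LOW = LOW
net13 = net10 OR d = LOW OR HIGH = HIGH

net6 = LOW  net8 = LOW  net9 = LOW  net13 = HIGH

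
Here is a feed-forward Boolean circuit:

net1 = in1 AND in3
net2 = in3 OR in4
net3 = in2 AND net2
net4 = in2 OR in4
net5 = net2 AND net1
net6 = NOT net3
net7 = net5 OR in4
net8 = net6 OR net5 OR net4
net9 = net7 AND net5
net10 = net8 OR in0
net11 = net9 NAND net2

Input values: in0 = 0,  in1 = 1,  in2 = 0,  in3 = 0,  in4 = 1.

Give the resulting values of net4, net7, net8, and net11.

net4 = 1  net7 = 1  net8 = 1  net11 = 1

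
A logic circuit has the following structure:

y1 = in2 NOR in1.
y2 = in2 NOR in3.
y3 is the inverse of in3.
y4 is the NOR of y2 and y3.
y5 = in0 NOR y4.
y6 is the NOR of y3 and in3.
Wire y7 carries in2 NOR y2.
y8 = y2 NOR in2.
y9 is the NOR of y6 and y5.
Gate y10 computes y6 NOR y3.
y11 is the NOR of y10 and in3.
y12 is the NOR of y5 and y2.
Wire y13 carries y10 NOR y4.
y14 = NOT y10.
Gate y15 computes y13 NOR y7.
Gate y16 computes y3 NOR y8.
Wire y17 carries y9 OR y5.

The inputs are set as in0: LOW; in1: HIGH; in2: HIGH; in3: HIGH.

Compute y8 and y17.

y2 = in2 NOR in3 = HIGH NOR HIGH = LOW
y3 = NOT in3 = NOT HIGH = LOW
y4 = y2 NOR y3 = LOW NOR LOW = HIGH
y5 = in0 NOR y4 = LOW NOR HIGH = LOW
y6 = y3 NOR in3 = LOW NOR HIGH = LOW
y8 = y2 NOR in2 = LOW NOR HIGH = LOW
y9 = y6 NOR y5 = LOW NOR LOW = HIGH
y17 = y9 OR y5 = HIGH OR LOW = HIGH

y8 = LOW, y17 = HIGH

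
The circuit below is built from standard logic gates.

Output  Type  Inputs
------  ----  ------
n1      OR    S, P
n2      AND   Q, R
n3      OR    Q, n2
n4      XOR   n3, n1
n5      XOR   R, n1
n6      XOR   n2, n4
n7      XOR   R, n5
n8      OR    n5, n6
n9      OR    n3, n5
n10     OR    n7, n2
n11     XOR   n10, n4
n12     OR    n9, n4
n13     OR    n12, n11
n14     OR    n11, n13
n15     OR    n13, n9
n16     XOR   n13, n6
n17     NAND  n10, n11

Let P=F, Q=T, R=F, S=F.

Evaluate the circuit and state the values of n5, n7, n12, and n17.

n1 = S OR P = F OR F = F
n2 = Q AND R = T AND F = F
n3 = Q OR n2 = T OR F = T
n4 = n3 XOR n1 = T XOR F = T
n5 = R XOR n1 = F XOR F = F
n7 = R XOR n5 = F XOR F = F
n9 = n3 OR n5 = T OR F = T
n10 = n7 OR n2 = F OR F = F
n11 = n10 XOR n4 = F XOR T = T
n12 = n9 OR n4 = T OR T = T
n17 = n10 NAND n11 = F NAND T = T

n5 = F, n7 = F, n12 = T, n17 = T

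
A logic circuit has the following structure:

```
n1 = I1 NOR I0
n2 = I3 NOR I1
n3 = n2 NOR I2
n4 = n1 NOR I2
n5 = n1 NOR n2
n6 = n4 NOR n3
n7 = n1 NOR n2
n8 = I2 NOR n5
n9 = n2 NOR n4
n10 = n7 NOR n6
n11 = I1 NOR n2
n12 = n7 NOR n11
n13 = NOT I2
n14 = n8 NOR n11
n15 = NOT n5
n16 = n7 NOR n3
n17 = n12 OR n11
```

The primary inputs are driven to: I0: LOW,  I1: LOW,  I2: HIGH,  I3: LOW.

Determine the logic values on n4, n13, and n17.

n1 = I1 NOR I0 = LOW NOR LOW = HIGH
n2 = I3 NOR I1 = LOW NOR LOW = HIGH
n4 = n1 NOR I2 = HIGH NOR HIGH = LOW
n7 = n1 NOR n2 = HIGH NOR HIGH = LOW
n11 = I1 NOR n2 = LOW NOR HIGH = LOW
n12 = n7 NOR n11 = LOW NOR LOW = HIGH
n13 = NOT I2 = NOT HIGH = LOW
n17 = n12 OR n11 = HIGH OR LOW = HIGH

n4 = LOW, n13 = LOW, n17 = HIGH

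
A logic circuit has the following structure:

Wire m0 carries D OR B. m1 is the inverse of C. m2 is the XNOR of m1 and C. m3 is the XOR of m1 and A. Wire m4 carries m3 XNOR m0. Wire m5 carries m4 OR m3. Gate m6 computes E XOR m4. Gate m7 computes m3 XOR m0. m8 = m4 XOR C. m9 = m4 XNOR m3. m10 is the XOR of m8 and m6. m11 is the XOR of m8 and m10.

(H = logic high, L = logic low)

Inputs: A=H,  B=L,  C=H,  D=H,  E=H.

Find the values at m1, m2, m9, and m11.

m0 = D OR B = H OR L = H
m1 = NOT C = NOT H = L
m2 = m1 XNOR C = L XNOR H = L
m3 = m1 XOR A = L XOR H = H
m4 = m3 XNOR m0 = H XNOR H = H
m6 = E XOR m4 = H XOR H = L
m8 = m4 XOR C = H XOR H = L
m9 = m4 XNOR m3 = H XNOR H = H
m10 = m8 XOR m6 = L XOR L = L
m11 = m8 XOR m10 = L XOR L = L

m1 = L  m2 = L  m9 = H  m11 = L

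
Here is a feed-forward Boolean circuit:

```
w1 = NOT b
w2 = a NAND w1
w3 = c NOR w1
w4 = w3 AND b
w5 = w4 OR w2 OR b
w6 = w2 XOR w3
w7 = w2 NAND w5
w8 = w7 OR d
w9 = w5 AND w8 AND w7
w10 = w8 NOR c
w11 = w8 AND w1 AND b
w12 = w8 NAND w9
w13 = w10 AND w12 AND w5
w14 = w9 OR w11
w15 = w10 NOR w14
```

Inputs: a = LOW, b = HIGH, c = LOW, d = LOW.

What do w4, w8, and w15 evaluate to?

w1 = NOT b = NOT HIGH = LOW
w2 = a NAND w1 = LOW NAND LOW = HIGH
w3 = c NOR w1 = LOW NOR LOW = HIGH
w4 = w3 AND b = HIGH AND HIGH = HIGH
w5 = w4 OR w2 OR b = HIGH OR HIGH OR HIGH = HIGH
w7 = w2 NAND w5 = HIGH NAND HIGH = LOW
w8 = w7 OR d = LOW OR LOW = LOW
w9 = w5 AND w8 AND w7 = HIGH AND LOW AND LOW = LOW
w10 = w8 NOR c = LOW NOR LOW = HIGH
w11 = w8 AND w1 AND b = LOW AND LOW AND HIGH = LOW
w14 = w9 OR w11 = LOW OR LOW = LOW
w15 = w10 NOR w14 = HIGH NOR LOW = LOW

w4 = HIGH  w8 = LOW  w15 = LOW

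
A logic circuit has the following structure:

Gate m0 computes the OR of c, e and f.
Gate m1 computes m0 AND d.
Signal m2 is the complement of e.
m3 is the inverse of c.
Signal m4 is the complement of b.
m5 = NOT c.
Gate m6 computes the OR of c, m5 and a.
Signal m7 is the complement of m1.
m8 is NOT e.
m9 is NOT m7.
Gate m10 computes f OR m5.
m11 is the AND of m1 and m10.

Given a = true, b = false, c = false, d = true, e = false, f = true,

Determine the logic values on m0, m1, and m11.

m0 = c OR e OR f = false OR false OR true = true
m1 = m0 AND d = true AND true = true
m5 = NOT c = NOT false = true
m10 = f OR m5 = true OR true = true
m11 = m1 AND m10 = true AND true = true

m0 = true, m1 = true, m11 = true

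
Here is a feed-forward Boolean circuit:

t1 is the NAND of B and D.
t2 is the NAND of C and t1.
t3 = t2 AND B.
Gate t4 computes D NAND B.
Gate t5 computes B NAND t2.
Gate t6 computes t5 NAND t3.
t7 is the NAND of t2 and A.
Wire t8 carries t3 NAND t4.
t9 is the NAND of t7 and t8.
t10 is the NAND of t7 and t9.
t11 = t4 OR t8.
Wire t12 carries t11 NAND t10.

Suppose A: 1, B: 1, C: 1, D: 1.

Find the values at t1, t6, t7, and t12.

t1 = B NAND D = 1 NAND 1 = 0
t2 = C NAND t1 = 1 NAND 0 = 1
t3 = t2 AND B = 1 AND 1 = 1
t4 = D NAND B = 1 NAND 1 = 0
t5 = B NAND t2 = 1 NAND 1 = 0
t6 = t5 NAND t3 = 0 NAND 1 = 1
t7 = t2 NAND A = 1 NAND 1 = 0
t8 = t3 NAND t4 = 1 NAND 0 = 1
t9 = t7 NAND t8 = 0 NAND 1 = 1
t10 = t7 NAND t9 = 0 NAND 1 = 1
t11 = t4 OR t8 = 0 OR 1 = 1
t12 = t11 NAND t10 = 1 NAND 1 = 0

t1 = 0; t6 = 1; t7 = 0; t12 = 0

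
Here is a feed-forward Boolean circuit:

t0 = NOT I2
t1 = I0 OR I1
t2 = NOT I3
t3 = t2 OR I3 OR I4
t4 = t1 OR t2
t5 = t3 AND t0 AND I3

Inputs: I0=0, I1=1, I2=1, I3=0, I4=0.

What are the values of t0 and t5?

t0 = NOT I2 = NOT 1 = 0
t2 = NOT I3 = NOT 0 = 1
t3 = t2 OR I3 OR I4 = 1 OR 0 OR 0 = 1
t5 = t3 AND t0 AND I3 = 1 AND 0 AND 0 = 0

t0 = 0  t5 = 0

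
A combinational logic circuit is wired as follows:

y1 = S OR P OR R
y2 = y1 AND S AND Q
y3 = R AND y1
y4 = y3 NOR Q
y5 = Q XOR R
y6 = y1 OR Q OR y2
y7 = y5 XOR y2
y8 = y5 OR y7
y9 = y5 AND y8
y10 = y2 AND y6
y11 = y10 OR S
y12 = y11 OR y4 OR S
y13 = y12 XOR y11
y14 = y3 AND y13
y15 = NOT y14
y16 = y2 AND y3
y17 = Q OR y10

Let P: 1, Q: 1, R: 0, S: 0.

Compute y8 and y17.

y8 = 1, y17 = 1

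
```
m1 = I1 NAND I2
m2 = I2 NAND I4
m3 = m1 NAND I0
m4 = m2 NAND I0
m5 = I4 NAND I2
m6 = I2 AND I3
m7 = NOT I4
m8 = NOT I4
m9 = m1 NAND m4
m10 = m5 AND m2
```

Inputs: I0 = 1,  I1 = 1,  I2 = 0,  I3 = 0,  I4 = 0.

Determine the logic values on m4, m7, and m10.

m4 = 0, m7 = 1, m10 = 1

m2 = I2 NAND I4 = 0 NAND 0 = 1
m4 = m2 NAND I0 = 1 NAND 1 = 0
m5 = I4 NAND I2 = 0 NAND 0 = 1
m7 = NOT I4 = NOT 0 = 1
m10 = m5 AND m2 = 1 AND 1 = 1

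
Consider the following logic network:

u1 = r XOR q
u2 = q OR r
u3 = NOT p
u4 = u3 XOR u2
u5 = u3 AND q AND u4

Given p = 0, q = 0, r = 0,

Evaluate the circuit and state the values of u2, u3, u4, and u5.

u2 = 0, u3 = 1, u4 = 1, u5 = 0

u2 = q OR r = 0 OR 0 = 0
u3 = NOT p = NOT 0 = 1
u4 = u3 XOR u2 = 1 XOR 0 = 1
u5 = u3 AND q AND u4 = 1 AND 0 AND 1 = 0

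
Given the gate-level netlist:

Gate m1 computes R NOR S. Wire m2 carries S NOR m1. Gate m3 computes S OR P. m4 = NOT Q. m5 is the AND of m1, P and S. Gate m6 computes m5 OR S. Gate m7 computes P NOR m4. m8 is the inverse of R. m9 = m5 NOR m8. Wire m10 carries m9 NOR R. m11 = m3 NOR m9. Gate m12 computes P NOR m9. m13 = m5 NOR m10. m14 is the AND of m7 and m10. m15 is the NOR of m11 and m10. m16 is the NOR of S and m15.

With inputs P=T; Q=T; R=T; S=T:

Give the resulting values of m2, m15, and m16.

m2 = F  m15 = T  m16 = F

m1 = R NOR S = T NOR T = F
m2 = S NOR m1 = T NOR F = F
m3 = S OR P = T OR T = T
m5 = m1 AND P AND S = F AND T AND T = F
m8 = NOT R = NOT T = F
m9 = m5 NOR m8 = F NOR F = T
m10 = m9 NOR R = T NOR T = F
m11 = m3 NOR m9 = T NOR T = F
m15 = m11 NOR m10 = F NOR F = T
m16 = S NOR m15 = T NOR T = F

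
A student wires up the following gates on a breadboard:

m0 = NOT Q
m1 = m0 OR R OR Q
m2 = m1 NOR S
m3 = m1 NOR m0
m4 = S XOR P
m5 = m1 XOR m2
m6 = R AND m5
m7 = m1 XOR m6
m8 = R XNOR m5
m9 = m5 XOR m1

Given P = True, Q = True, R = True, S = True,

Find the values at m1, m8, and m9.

m1 = True, m8 = True, m9 = False

m0 = NOT Q = NOT True = False
m1 = m0 OR R OR Q = False OR True OR True = True
m2 = m1 NOR S = True NOR True = False
m5 = m1 XOR m2 = True XOR False = True
m8 = R XNOR m5 = True XNOR True = True
m9 = m5 XOR m1 = True XOR True = False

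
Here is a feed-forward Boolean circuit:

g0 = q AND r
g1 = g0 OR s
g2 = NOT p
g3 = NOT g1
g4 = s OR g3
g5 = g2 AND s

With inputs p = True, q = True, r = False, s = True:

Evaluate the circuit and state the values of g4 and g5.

g4 = True  g5 = False

g0 = q AND r = True AND False = False
g1 = g0 OR s = False OR True = True
g2 = NOT p = NOT True = False
g3 = NOT g1 = NOT True = False
g4 = s OR g3 = True OR False = True
g5 = g2 AND s = False AND True = False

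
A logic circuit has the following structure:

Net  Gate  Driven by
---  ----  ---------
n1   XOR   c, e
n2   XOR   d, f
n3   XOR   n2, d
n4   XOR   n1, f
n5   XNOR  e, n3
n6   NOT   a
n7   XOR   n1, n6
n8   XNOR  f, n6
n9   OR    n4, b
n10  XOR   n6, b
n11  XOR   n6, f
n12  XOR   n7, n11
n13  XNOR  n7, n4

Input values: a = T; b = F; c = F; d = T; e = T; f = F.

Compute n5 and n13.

n1 = c XOR e = F XOR T = T
n2 = d XOR f = T XOR F = T
n3 = n2 XOR d = T XOR T = F
n4 = n1 XOR f = T XOR F = T
n5 = e XNOR n3 = T XNOR F = F
n6 = NOT a = NOT T = F
n7 = n1 XOR n6 = T XOR F = T
n13 = n7 XNOR n4 = T XNOR T = T

n5 = F, n13 = T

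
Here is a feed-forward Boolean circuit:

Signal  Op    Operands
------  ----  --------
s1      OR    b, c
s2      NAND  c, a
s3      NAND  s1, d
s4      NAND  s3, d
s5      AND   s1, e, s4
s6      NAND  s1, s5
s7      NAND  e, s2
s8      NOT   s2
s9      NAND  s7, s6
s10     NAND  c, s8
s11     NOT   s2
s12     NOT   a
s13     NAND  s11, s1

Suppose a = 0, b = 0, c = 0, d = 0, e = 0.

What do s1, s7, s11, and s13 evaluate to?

s1 = 0  s7 = 1  s11 = 0  s13 = 1

s1 = b OR c = 0 OR 0 = 0
s2 = c NAND a = 0 NAND 0 = 1
s7 = e NAND s2 = 0 NAND 1 = 1
s11 = NOT s2 = NOT 1 = 0
s13 = s11 NAND s1 = 0 NAND 0 = 1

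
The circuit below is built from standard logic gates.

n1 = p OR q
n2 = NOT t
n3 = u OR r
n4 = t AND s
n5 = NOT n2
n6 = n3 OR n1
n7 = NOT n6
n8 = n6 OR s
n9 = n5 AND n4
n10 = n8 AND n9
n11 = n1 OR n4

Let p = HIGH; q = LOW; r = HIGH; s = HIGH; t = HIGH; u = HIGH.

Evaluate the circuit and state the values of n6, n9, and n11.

n6 = HIGH, n9 = HIGH, n11 = HIGH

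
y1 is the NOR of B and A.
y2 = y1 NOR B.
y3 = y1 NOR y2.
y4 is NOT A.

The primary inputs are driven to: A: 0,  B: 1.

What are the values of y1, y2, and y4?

y1 = 0; y2 = 0; y4 = 1

y1 = B NOR A = 1 NOR 0 = 0
y2 = y1 NOR B = 0 NOR 1 = 0
y4 = NOT A = NOT 0 = 1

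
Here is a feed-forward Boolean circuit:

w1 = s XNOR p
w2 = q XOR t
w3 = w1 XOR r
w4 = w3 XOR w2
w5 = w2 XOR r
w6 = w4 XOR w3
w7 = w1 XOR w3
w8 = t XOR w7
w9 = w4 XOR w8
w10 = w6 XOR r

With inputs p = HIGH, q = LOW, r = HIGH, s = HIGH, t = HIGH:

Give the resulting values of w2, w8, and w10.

w2 = HIGH, w8 = LOW, w10 = LOW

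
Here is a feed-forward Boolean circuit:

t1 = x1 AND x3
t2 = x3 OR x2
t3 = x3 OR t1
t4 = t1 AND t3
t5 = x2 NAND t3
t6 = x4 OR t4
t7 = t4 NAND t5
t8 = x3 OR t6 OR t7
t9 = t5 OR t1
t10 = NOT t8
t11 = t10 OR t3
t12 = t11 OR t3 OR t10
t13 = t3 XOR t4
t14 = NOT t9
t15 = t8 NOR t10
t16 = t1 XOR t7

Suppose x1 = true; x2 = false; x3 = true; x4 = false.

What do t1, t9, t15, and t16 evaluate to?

t1 = x1 AND x3 = true AND true = true
t3 = x3 OR t1 = true OR true = true
t4 = t1 AND t3 = true AND true = true
t5 = x2 NAND t3 = false NAND true = true
t6 = x4 OR t4 = false OR true = true
t7 = t4 NAND t5 = true NAND true = false
t8 = x3 OR t6 OR t7 = true OR true OR false = true
t9 = t5 OR t1 = true OR true = true
t10 = NOT t8 = NOT true = false
t15 = t8 NOR t10 = true NOR false = false
t16 = t1 XOR t7 = true XOR false = true

t1 = true; t9 = true; t15 = false; t16 = true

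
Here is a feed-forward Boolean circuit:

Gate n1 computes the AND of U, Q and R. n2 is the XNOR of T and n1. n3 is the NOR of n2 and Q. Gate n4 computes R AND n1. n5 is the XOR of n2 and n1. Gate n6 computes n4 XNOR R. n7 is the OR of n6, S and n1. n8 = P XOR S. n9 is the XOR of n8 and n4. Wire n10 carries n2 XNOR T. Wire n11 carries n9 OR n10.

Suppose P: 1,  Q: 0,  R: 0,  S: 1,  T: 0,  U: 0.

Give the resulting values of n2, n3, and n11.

n1 = U AND Q AND R = 0 AND 0 AND 0 = 0
n2 = T XNOR n1 = 0 XNOR 0 = 1
n3 = n2 NOR Q = 1 NOR 0 = 0
n4 = R AND n1 = 0 AND 0 = 0
n8 = P XOR S = 1 XOR 1 = 0
n9 = n8 XOR n4 = 0 XOR 0 = 0
n10 = n2 XNOR T = 1 XNOR 0 = 0
n11 = n9 OR n10 = 0 OR 0 = 0

n2 = 1; n3 = 0; n11 = 0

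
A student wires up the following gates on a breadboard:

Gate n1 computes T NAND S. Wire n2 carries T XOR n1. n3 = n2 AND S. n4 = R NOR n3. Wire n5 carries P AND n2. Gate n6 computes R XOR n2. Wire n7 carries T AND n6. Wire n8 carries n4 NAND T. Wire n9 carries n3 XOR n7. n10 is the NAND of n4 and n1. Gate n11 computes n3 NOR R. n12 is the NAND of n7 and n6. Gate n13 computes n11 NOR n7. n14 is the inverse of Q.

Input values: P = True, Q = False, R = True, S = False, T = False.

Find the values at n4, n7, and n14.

n1 = T NAND S = False NAND False = True
n2 = T XOR n1 = False XOR True = True
n3 = n2 AND S = True AND False = False
n4 = R NOR n3 = True NOR False = False
n6 = R XOR n2 = True XOR True = False
n7 = T AND n6 = False AND False = False
n14 = NOT Q = NOT False = True

n4 = False  n7 = False  n14 = True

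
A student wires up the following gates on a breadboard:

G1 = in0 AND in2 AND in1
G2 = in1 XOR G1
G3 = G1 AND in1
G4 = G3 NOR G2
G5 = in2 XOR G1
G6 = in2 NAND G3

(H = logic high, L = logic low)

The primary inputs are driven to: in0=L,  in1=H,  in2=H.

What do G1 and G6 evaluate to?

G1 = L, G6 = H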